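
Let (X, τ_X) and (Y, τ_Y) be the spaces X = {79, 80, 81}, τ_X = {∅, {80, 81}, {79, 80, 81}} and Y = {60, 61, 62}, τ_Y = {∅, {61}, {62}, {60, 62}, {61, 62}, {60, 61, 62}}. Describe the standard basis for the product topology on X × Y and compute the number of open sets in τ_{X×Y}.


Basis B = {∅ × ∅, {80, 81} × {61}, {80, 81} × {62}, {79, 80, 81} × {61}, {79, 80, 81} × {62}, {80, 81} × {60, 62}, {80, 81} × {61, 62}, {79, 80, 81} × {60, 62}, {79, 80, 81} × {61, 62}, {80, 81} × {60, 61, 62}, {79, 80, 81} × {60, 61, 62}}; |τ_{X×Y}| = 18.

Enumerate products U × V with U ∈ τ_X, V ∈ τ_Y (deduplicated):
  ∅ × ∅ = {} (∅)
  {80, 81} × {61} = {(80,61), (81,61)}
  {80, 81} × {62} = {(80,62), (81,62)}
  {79, 80, 81} × {61} = {(79,61), (80,61), (81,61)}
  {79, 80, 81} × {62} = {(79,62), (80,62), (81,62)}
  {80, 81} × {60, 62} = {(80,60), (80,62), (81,60), (81,62)}
  {80, 81} × {61, 62} = {(80,61), (80,62), (81,61), (81,62)}
  {79, 80, 81} × {60, 62} = {(79,60), (79,62), (80,60), (80,62), (81,60), (81,62)}
  {79, 80, 81} × {61, 62} = {(79,61), (79,62), (80,61), (80,62), (81,61), (81,62)}
  {80, 81} × {60, 61, 62} = {(80,60), (80,61), (80,62), (81,60), (81,61), (81,62)}
  {79, 80, 81} × {60, 61, 62} = {(79,60), (79,61), (79,62), (80,60), (80,61), (80,62), (81,60), (81,61), (81,62)}
These 11 distinct sets form the basis B.
Close under arbitrary unions to get τ_{X×Y}; counting gives |τ_{X×Y}| = 18.


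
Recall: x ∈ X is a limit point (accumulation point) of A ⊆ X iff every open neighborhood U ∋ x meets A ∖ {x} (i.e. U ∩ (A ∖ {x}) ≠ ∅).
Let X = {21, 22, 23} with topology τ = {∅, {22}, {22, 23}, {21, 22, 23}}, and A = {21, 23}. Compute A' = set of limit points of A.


A' = {21}

For each x ∈ X, list the open sets U ∈ τ with x ∈ U, then check whether U ∩ (A ∖ {x}) ≠ ∅ for every such U.
  x = 21: opens ∋ x are {21, 22, 23}; each meets A ∖ {21}, so x IS a limit point.
  x = 22: open {22} ∋ x has {22} ∩ (A ∖ {22}) = ∅, so x is NOT a limit point.
  x = 23: open {22, 23} ∋ x has {22, 23} ∩ (A ∖ {23}) = ∅, so x is NOT a limit point.
Collecting: A' = {21}.


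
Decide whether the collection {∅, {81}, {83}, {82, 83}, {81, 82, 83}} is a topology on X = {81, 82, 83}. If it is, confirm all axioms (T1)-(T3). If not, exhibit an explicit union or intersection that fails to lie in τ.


τ is NOT a topology on X.

Axiom (T1): ∅ ∈ τ? Yes; X ∈ τ? Yes.
Axiom (T2/T3): check pairwise unions and intersections of members of τ.
Counterexample for (T2): {81} ∪ {83} = {81, 83} ∉ τ. Therefore τ is NOT a topology.


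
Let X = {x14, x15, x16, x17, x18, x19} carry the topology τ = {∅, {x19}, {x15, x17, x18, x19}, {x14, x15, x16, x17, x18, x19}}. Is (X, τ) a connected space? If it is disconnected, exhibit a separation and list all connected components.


(X, τ) is connected.

Find clopen sets (U ∈ τ with X ∖ U ∈ τ):
  U = ∅, X ∖ U = {x14, x15, x16, x17, x18, x19} — both open, so U is clopen.
  U = {x14, x15, x16, x17, x18, x19}, X ∖ U = ∅ — both open, so U is clopen.
Only trivial clopens (∅ and X) exist, so (X, τ) is connected.
Compute connected components by grouping points that agree on all clopens:
  component: {x14, x15, x16, x17, x18, x19}


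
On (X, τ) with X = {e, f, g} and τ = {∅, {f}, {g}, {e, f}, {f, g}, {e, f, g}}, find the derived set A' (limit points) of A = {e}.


A' = ∅

For each x ∈ X, list the open sets U ∈ τ with x ∈ U, then check whether U ∩ (A ∖ {x}) ≠ ∅ for every such U.
  x = e: open {e, f} ∋ x has {e, f} ∩ (A ∖ {e}) = ∅, so x is NOT a limit point.
  x = f: open {f} ∋ x has {f} ∩ (A ∖ {f}) = ∅, so x is NOT a limit point.
  x = g: open {g} ∋ x has {g} ∩ (A ∖ {g}) = ∅, so x is NOT a limit point.
Collecting: A' = ∅.


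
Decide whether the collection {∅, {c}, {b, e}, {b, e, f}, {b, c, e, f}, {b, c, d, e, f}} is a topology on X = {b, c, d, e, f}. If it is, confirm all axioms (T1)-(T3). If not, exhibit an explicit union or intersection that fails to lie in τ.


τ is NOT a topology on X.

Axiom (T1): ∅ ∈ τ? Yes; X ∈ τ? Yes.
Axiom (T2/T3): check pairwise unions and intersections of members of τ.
Counterexample for (T2): {c} ∪ {b, e} = {b, c, e} ∉ τ. Therefore τ is NOT a topology.


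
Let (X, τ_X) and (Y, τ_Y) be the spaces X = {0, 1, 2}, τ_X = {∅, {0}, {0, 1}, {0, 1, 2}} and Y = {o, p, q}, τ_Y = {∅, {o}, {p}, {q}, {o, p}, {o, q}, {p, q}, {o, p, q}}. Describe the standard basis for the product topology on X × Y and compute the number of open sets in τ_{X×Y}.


Basis B = {∅ × ∅, {0} × {o}, {0} × {p}, {0} × {q}, {0} × {o, p}, {0} × {o, q}, {0, 1} × {o}, {0} × {p, q}, {0, 1} × {p}, {0, 1} × {q}, {0} × {o, p, q}, {0, 1, 2} × {o}, {0, 1, 2} × {p}, {0, 1, 2} × {q}, {0, 1} × {o, p}, {0, 1} × {o, q}, {0, 1} × {p, q}, {0, 1} × {o, p, q}, {0, 1, 2} × {o, p}, {0, 1, 2} × {o, q}, {0, 1, 2} × {p, q}, {0, 1, 2} × {o, p, q}}; |τ_{X×Y}| = 64.

Enumerate products U × V with U ∈ τ_X, V ∈ τ_Y (deduplicated):
  ∅ × ∅ = {} (∅)
  {0} × {o} = {(0,o)}
  {0} × {p} = {(0,p)}
  {0} × {q} = {(0,q)}
  {0} × {o, p} = {(0,o), (0,p)}
  {0} × {o, q} = {(0,o), (0,q)}
  {0, 1} × {o} = {(0,o), (1,o)}
  {0} × {p, q} = {(0,p), (0,q)}
  {0, 1} × {p} = {(0,p), (1,p)}
  {0, 1} × {q} = {(0,q), (1,q)}
  {0} × {o, p, q} = {(0,o), (0,p), (0,q)}
  {0, 1, 2} × {o} = {(0,o), (1,o), (2,o)}
  {0, 1, 2} × {p} = {(0,p), (1,p), (2,p)}
  {0, 1, 2} × {q} = {(0,q), (1,q), (2,q)}
  {0, 1} × {o, p} = {(0,o), (0,p), (1,o), (1,p)}
  {0, 1} × {o, q} = {(0,o), (0,q), (1,o), (1,q)}
  {0, 1} × {p, q} = {(0,p), (0,q), (1,p), (1,q)}
  {0, 1} × {o, p, q} = {(0,o), (0,p), (0,q), (1,o), (1,p), (1,q)}
  {0, 1, 2} × {o, p} = {(0,o), (0,p), (1,o), (1,p), (2,o), (2,p)}
  {0, 1, 2} × {o, q} = {(0,o), (0,q), (1,o), (1,q), (2,o), (2,q)}
  {0, 1, 2} × {p, q} = {(0,p), (0,q), (1,p), (1,q), (2,p), (2,q)}
  {0, 1, 2} × {o, p, q} = {(0,o), (0,p), (0,q), (1,o), (1,p), (1,q), (2,o), (2,p), (2,q)}
These 22 distinct sets form the basis B.
Close under arbitrary unions to get τ_{X×Y}; counting gives |τ_{X×Y}| = 64.


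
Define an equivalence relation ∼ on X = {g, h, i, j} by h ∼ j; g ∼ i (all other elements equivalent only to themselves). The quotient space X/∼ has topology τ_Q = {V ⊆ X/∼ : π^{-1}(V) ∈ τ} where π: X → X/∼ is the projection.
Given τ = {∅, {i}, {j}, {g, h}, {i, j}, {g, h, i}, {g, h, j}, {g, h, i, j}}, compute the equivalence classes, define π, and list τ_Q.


X/∼ = {[g=i], [h=j]}; |τ_Q| = 2.

Equivalence classes: [g=i], [h=j].
Quotient map π: X → X/∼ sends g ↦ [g=i], h ↦ [h=j], i ↦ [g=i], j ↦ [h=j].
For each subset V ⊆ X/∼, compute π^{-1}(V) ⊆ X and check whether π^{-1}(V) ∈ τ. V is open in τ_Q iff π^{-1}(V) ∈ τ.
  V = {}: π^{-1}(V) = ∅ ∈ τ ✓.
  V = {[g=i]}: π^{-1}(V) = {g, i} ∉ τ ✗.
  V = {[h=j]}: π^{-1}(V) = {h, j} ∉ τ ✗.
  V = {[g=i], [h=j]}: π^{-1}(V) = {g, h, i, j} ∈ τ ✓.
Open sets in the quotient: τ_Q = {{}, {[g=i], [h=j]}} (2 elements).


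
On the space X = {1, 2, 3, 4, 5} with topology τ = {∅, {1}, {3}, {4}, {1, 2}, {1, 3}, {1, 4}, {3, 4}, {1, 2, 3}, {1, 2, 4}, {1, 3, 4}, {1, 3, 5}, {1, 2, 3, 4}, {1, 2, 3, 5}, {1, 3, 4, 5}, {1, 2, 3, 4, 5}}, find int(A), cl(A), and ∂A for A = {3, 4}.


int(A) = {3, 4}, cl(A) = {3, 4, 5}, ∂A = {5}.

Closed sets in (X, τ) are complements of opens:
  closed(X, τ) = {∅, {2}, {4}, {5}, {2, 4}, {2, 5}, {3, 5}, {4, 5}, {1, 2, 5}, {2, 3, 5}, {2, 4, 5}, {3, 4, 5}, {1, 2, 3, 5}, {1, 2, 4, 5}, {2, 3, 4, 5}, {1, 2, 3, 4, 5}}.
int(A) = ⋃ {U ∈ τ : U ⊆ A}. Opens contained in A: ∅, {3}, {4}, {3, 4}.
Taking the union of these: int(A) = {3, 4}.
cl(A) = ⋂ {C closed : A ⊆ C}. Closed sets containing A: {3, 4, 5}, {2, 3, 4, 5}, {1, 2, 3, 4, 5}.
Intersecting these: cl(A) = {3, 4, 5}.
∂A = cl(A) ∖ int(A) = {3, 4, 5} ∖ {3, 4} = {5}.


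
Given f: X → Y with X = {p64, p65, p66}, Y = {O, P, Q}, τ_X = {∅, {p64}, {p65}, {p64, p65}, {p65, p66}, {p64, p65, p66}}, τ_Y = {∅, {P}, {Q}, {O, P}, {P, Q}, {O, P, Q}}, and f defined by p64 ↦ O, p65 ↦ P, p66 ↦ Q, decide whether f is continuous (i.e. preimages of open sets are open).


f is NOT continuous.

Compute f^{-1}(U) for each U ∈ τ_Y:
  U = ∅: f^{-1}(U) = ∅ ∈ τ_X ✓.
  U = {P}: f^{-1}(U) = {p65} ∈ τ_X ✓.
  U = {Q}: f^{-1}(U) = {p66} ∉ τ_X ✗.
  U = {O, P}: f^{-1}(U) = {p64, p65} ∈ τ_X ✓.
  U = {P, Q}: f^{-1}(U) = {p65, p66} ∈ τ_X ✓.
  U = {O, P, Q}: f^{-1}(U) = {p64, p65, p66} ∈ τ_X ✓.
Found U = {Q} with f^{-1}(U) = {p66} not in τ_X. Therefore f is NOT continuous.


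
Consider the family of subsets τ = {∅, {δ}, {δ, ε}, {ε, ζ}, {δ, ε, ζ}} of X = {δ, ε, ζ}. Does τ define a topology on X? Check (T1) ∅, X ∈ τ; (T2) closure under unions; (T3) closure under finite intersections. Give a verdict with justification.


τ is NOT a topology on X.

Axiom (T1): ∅ ∈ τ? Yes; X ∈ τ? Yes.
Axiom (T2/T3): check pairwise unions and intersections of members of τ.
Counterexample for (T3): {δ, ε} ∩ {ε, ζ} = {ε} ∉ τ. Therefore τ is NOT a topology.


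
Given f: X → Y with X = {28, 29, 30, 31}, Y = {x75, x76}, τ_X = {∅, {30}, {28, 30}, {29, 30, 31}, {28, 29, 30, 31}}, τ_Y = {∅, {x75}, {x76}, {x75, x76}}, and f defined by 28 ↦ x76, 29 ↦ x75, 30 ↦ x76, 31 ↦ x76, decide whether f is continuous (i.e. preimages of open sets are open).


f is NOT continuous.

Compute f^{-1}(U) for each U ∈ τ_Y:
  U = ∅: f^{-1}(U) = ∅ ∈ τ_X ✓.
  U = {x75}: f^{-1}(U) = {29} ∉ τ_X ✗.
  U = {x76}: f^{-1}(U) = {28, 30, 31} ∉ τ_X ✗.
  U = {x75, x76}: f^{-1}(U) = {28, 29, 30, 31} ∈ τ_X ✓.
Found U = {x75} with f^{-1}(U) = {29} not in τ_X. Therefore f is NOT continuous.


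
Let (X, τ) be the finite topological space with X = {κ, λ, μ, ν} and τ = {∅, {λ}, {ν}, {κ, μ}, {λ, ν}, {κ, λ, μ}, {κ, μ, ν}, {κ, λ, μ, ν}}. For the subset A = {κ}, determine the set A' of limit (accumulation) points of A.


A' = {μ}

For each x ∈ X, list the open sets U ∈ τ with x ∈ U, then check whether U ∩ (A ∖ {x}) ≠ ∅ for every such U.
  x = κ: open {κ, μ} ∋ x has {κ, μ} ∩ (A ∖ {κ}) = ∅, so x is NOT a limit point.
  x = λ: open {λ} ∋ x has {λ} ∩ (A ∖ {λ}) = ∅, so x is NOT a limit point.
  x = μ: opens ∋ x are {κ, μ}, {κ, λ, μ}, {κ, μ, ν}, {κ, λ, μ, ν}; each meets A ∖ {μ}, so x IS a limit point.
  x = ν: open {ν} ∋ x has {ν} ∩ (A ∖ {ν}) = ∅, so x is NOT a limit point.
Collecting: A' = {μ}.


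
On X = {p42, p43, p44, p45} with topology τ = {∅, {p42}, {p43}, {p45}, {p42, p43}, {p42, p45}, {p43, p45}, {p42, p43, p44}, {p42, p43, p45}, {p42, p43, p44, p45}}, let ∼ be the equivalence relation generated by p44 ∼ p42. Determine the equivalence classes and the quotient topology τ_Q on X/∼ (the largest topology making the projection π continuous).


X/∼ = {[p42=p44], [p43], [p45]}; |τ_Q| = 6.

Equivalence classes: [p42=p44], [p43], [p45].
Quotient map π: X → X/∼ sends p42 ↦ [p42=p44], p43 ↦ [p43], p44 ↦ [p42=p44], p45 ↦ [p45].
For each subset V ⊆ X/∼, compute π^{-1}(V) ⊆ X and check whether π^{-1}(V) ∈ τ. V is open in τ_Q iff π^{-1}(V) ∈ τ.
  V = {}: π^{-1}(V) = ∅ ∈ τ ✓.
  V = {[p42=p44]}: π^{-1}(V) = {p42, p44} ∉ τ ✗.
  V = {[p43]}: π^{-1}(V) = {p43} ∈ τ ✓.
  V = {[p42=p44], [p43]}: π^{-1}(V) = {p42, p43, p44} ∈ τ ✓.
  V = {[p45]}: π^{-1}(V) = {p45} ∈ τ ✓.
  V = {[p42=p44], [p45]}: π^{-1}(V) = {p42, p44, p45} ∉ τ ✗.
  V = {[p43], [p45]}: π^{-1}(V) = {p43, p45} ∈ τ ✓.
  V = {[p42=p44], [p43], [p45]}: π^{-1}(V) = {p42, p43, p44, p45} ∈ τ ✓.
Open sets in the quotient: τ_Q = {{}, {[p43]}, {[p42=p44], [p43]}, {[p45]}, {[p43], [p45]}, {[p42=p44], [p43], [p45]}} (6 elements).


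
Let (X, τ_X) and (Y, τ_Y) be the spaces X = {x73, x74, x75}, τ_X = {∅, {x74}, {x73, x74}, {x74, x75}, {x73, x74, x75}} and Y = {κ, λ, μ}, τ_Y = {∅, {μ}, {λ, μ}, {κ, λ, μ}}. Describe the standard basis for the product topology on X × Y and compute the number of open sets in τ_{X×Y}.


Basis B = {∅ × ∅, {x74} × {μ}, {x73, x74} × {μ}, {x74} × {λ, μ}, {x74, x75} × {μ}, {x73, x74, x75} × {μ}, {x74} × {κ, λ, μ}, {x73, x74} × {λ, μ}, {x74, x75} × {λ, μ}, {x73, x74} × {κ, λ, μ}, {x73, x74, x75} × {λ, μ}, {x74, x75} × {κ, λ, μ}, {x73, x74, x75} × {κ, λ, μ}}; |τ_{X×Y}| = 30.

Enumerate products U × V with U ∈ τ_X, V ∈ τ_Y (deduplicated):
  ∅ × ∅ = {} (∅)
  {x74} × {μ} = {(x74,μ)}
  {x73, x74} × {μ} = {(x73,μ), (x74,μ)}
  {x74} × {λ, μ} = {(x74,λ), (x74,μ)}
  {x74, x75} × {μ} = {(x74,μ), (x75,μ)}
  {x73, x74, x75} × {μ} = {(x73,μ), (x74,μ), (x75,μ)}
  {x74} × {κ, λ, μ} = {(x74,κ), (x74,λ), (x74,μ)}
  {x73, x74} × {λ, μ} = {(x73,λ), (x73,μ), (x74,λ), (x74,μ)}
  {x74, x75} × {λ, μ} = {(x74,λ), (x74,μ), (x75,λ), (x75,μ)}
  {x73, x74} × {κ, λ, μ} = {(x73,κ), (x73,λ), (x73,μ), (x74,κ), (x74,λ), (x74,μ)}
  {x73, x74, x75} × {λ, μ} = {(x73,λ), (x73,μ), (x74,λ), (x74,μ), (x75,λ), (x75,μ)}
  {x74, x75} × {κ, λ, μ} = {(x74,κ), (x74,λ), (x74,μ), (x75,κ), (x75,λ), (x75,μ)}
  {x73, x74, x75} × {κ, λ, μ} = {(x73,κ), (x73,λ), (x73,μ), (x74,κ), (x74,λ), (x74,μ), (x75,κ), (x75,λ), (x75,μ)}
These 13 distinct sets form the basis B.
Close under arbitrary unions to get τ_{X×Y}; counting gives |τ_{X×Y}| = 30.


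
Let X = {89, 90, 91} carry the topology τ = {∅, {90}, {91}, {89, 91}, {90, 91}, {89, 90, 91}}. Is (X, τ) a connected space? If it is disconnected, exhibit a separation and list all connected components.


(X, τ) is disconnected; components = [{90}, {89, 91}].

Find clopen sets (U ∈ τ with X ∖ U ∈ τ):
  U = ∅, X ∖ U = {89, 90, 91} — both open, so U is clopen.
  U = {90}, X ∖ U = {89, 91} — both open, so U is clopen.
  U = {89, 91}, X ∖ U = {90} — both open, so U is clopen.
  U = {89, 90, 91}, X ∖ U = ∅ — both open, so U is clopen.
Nontrivial clopen(s) exist: e.g. {90}. So (X, τ) is disconnected.
Compute connected components by grouping points that agree on all clopens:
  component: {90}
  component: {89, 91}


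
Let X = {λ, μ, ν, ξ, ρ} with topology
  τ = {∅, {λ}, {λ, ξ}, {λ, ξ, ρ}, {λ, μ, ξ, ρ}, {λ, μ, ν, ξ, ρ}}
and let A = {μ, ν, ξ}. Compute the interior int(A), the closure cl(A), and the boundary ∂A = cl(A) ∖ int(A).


int(A) = ∅, cl(A) = {μ, ν, ξ, ρ}, ∂A = {μ, ν, ξ, ρ}.

Closed sets in (X, τ) are complements of opens:
  closed(X, τ) = {∅, {ν}, {μ, ν}, {μ, ν, ρ}, {μ, ν, ξ, ρ}, {λ, μ, ν, ξ, ρ}}.
int(A) = ⋃ {U ∈ τ : U ⊆ A}. Opens contained in A: ∅.
Taking the union of these: int(A) = ∅.
cl(A) = ⋂ {C closed : A ⊆ C}. Closed sets containing A: {μ, ν, ξ, ρ}, {λ, μ, ν, ξ, ρ}.
Intersecting these: cl(A) = {μ, ν, ξ, ρ}.
∂A = cl(A) ∖ int(A) = {μ, ν, ξ, ρ} ∖ ∅ = {μ, ν, ξ, ρ}.


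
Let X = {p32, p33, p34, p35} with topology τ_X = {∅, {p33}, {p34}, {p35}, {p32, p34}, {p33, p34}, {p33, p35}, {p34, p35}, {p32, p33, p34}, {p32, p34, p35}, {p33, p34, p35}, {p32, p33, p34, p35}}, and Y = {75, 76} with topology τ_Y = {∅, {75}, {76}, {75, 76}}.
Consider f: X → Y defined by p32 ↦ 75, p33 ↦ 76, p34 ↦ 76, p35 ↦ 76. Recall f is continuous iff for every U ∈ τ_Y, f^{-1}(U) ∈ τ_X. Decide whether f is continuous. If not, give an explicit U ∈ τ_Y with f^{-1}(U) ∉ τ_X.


f is NOT continuous.

Compute f^{-1}(U) for each U ∈ τ_Y:
  U = ∅: f^{-1}(U) = ∅ ∈ τ_X ✓.
  U = {75}: f^{-1}(U) = {p32} ∉ τ_X ✗.
  U = {76}: f^{-1}(U) = {p33, p34, p35} ∈ τ_X ✓.
  U = {75, 76}: f^{-1}(U) = {p32, p33, p34, p35} ∈ τ_X ✓.
Found U = {75} with f^{-1}(U) = {p32} not in τ_X. Therefore f is NOT continuous.


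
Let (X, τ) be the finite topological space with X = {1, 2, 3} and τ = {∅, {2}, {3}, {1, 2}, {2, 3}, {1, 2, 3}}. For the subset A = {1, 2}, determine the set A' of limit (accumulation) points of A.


A' = {1}

For each x ∈ X, list the open sets U ∈ τ with x ∈ U, then check whether U ∩ (A ∖ {x}) ≠ ∅ for every such U.
  x = 1: opens ∋ x are {1, 2}, {1, 2, 3}; each meets A ∖ {1}, so x IS a limit point.
  x = 2: open {2} ∋ x has {2} ∩ (A ∖ {2}) = ∅, so x is NOT a limit point.
  x = 3: open {3} ∋ x has {3} ∩ (A ∖ {3}) = ∅, so x is NOT a limit point.
Collecting: A' = {1}.


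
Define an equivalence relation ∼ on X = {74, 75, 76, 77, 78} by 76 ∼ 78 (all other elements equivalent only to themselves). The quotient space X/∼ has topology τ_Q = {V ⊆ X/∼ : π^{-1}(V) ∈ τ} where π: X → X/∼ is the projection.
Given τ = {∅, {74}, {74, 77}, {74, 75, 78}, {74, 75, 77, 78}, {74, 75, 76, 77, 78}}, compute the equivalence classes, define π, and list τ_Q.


X/∼ = {[74], [75], [76=78], [77]}; |τ_Q| = 4.

Equivalence classes: [74], [75], [76=78], [77].
Quotient map π: X → X/∼ sends 74 ↦ [74], 75 ↦ [75], 76 ↦ [76=78], 77 ↦ [77], 78 ↦ [76=78].
For each subset V ⊆ X/∼, compute π^{-1}(V) ⊆ X and check whether π^{-1}(V) ∈ τ. V is open in τ_Q iff π^{-1}(V) ∈ τ.
  V = {}: π^{-1}(V) = ∅ ∈ τ ✓.
  V = {[74]}: π^{-1}(V) = {74} ∈ τ ✓.
  V = {[75]}: π^{-1}(V) = {75} ∉ τ ✗.
  V = {[74], [75]}: π^{-1}(V) = {74, 75} ∉ τ ✗.
  V = {[76=78]}: π^{-1}(V) = {76, 78} ∉ τ ✗.
  V = {[74], [76=78]}: π^{-1}(V) = {74, 76, 78} ∉ τ ✗.
  V = {[75], [76=78]}: π^{-1}(V) = {75, 76, 78} ∉ τ ✗.
  V = {[74], [75], [76=78]}: π^{-1}(V) = {74, 75, 76, 78} ∉ τ ✗.
  V = {[77]}: π^{-1}(V) = {77} ∉ τ ✗.
  V = {[74], [77]}: π^{-1}(V) = {74, 77} ∈ τ ✓.
  V = {[75], [77]}: π^{-1}(V) = {75, 77} ∉ τ ✗.
  V = {[74], [75], [77]}: π^{-1}(V) = {74, 75, 77} ∉ τ ✗.
  V = {[76=78], [77]}: π^{-1}(V) = {76, 77, 78} ∉ τ ✗.
  V = {[74], [76=78], [77]}: π^{-1}(V) = {74, 76, 77, 78} ∉ τ ✗.
  V = {[75], [76=78], [77]}: π^{-1}(V) = {75, 76, 77, 78} ∉ τ ✗.
  V = {[74], [75], [76=78], [77]}: π^{-1}(V) = {74, 75, 76, 77, 78} ∈ τ ✓.
Open sets in the quotient: τ_Q = {{}, {[74]}, {[74], [77]}, {[74], [75], [76=78], [77]}} (4 elements).


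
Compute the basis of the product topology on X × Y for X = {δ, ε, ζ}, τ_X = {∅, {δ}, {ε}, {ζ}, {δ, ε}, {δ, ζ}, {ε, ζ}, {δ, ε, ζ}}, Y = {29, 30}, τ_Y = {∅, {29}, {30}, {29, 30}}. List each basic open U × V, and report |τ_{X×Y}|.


Basis B = {∅ × ∅, {δ} × {29}, {δ} × {30}, {ε} × {29}, {ε} × {30}, {ζ} × {29}, {ζ} × {30}, {δ} × {29, 30}, {δ, ε} × {29}, {δ, ζ} × {29}, {δ, ε} × {30}, {δ, ζ} × {30}, {ε} × {29, 30}, {ε, ζ} × {29}, {ε, ζ} × {30}, {ζ} × {29, 30}, {δ, ε, ζ} × {29}, {δ, ε, ζ} × {30}, {δ, ε} × {29, 30}, {δ, ζ} × {29, 30}, {ε, ζ} × {29, 30}, {δ, ε, ζ} × {29, 30}}; |τ_{X×Y}| = 64.

Enumerate products U × V with U ∈ τ_X, V ∈ τ_Y (deduplicated):
  ∅ × ∅ = {} (∅)
  {δ} × {29} = {(δ,29)}
  {δ} × {30} = {(δ,30)}
  {ε} × {29} = {(ε,29)}
  {ε} × {30} = {(ε,30)}
  {ζ} × {29} = {(ζ,29)}
  {ζ} × {30} = {(ζ,30)}
  {δ} × {29, 30} = {(δ,29), (δ,30)}
  {δ, ε} × {29} = {(δ,29), (ε,29)}
  {δ, ζ} × {29} = {(δ,29), (ζ,29)}
  {δ, ε} × {30} = {(δ,30), (ε,30)}
  {δ, ζ} × {30} = {(δ,30), (ζ,30)}
  {ε} × {29, 30} = {(ε,29), (ε,30)}
  {ε, ζ} × {29} = {(ε,29), (ζ,29)}
  {ε, ζ} × {30} = {(ε,30), (ζ,30)}
  {ζ} × {29, 30} = {(ζ,29), (ζ,30)}
  {δ, ε, ζ} × {29} = {(δ,29), (ε,29), (ζ,29)}
  {δ, ε, ζ} × {30} = {(δ,30), (ε,30), (ζ,30)}
  {δ, ε} × {29, 30} = {(δ,29), (δ,30), (ε,29), (ε,30)}
  {δ, ζ} × {29, 30} = {(δ,29), (δ,30), (ζ,29), (ζ,30)}
  {ε, ζ} × {29, 30} = {(ε,29), (ε,30), (ζ,29), (ζ,30)}
  {δ, ε, ζ} × {29, 30} = {(δ,29), (δ,30), (ε,29), (ε,30), (ζ,29), (ζ,30)}
These 22 distinct sets form the basis B.
Close under arbitrary unions to get τ_{X×Y}; counting gives |τ_{X×Y}| = 64.


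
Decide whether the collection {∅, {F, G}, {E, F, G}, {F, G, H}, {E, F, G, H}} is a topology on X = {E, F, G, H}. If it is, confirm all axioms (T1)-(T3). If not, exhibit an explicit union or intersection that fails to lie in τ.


τ IS a topology on X.

Axiom (T1): ∅ ∈ τ? Yes; X ∈ τ? Yes.
Axiom (T2/T3): check pairwise unions and intersections of members of τ.
All pairwise intersections and unions checked — each lies in τ. Therefore τ satisfies (T1), (T2), (T3): it IS a topology on X.


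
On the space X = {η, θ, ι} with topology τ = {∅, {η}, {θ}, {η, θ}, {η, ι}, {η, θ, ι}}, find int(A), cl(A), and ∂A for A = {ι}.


int(A) = ∅, cl(A) = {ι}, ∂A = {ι}.

Closed sets in (X, τ) are complements of opens:
  closed(X, τ) = {∅, {θ}, {ι}, {η, ι}, {θ, ι}, {η, θ, ι}}.
int(A) = ⋃ {U ∈ τ : U ⊆ A}. Opens contained in A: ∅.
Taking the union of these: int(A) = ∅.
cl(A) = ⋂ {C closed : A ⊆ C}. Closed sets containing A: {ι}, {η, ι}, {θ, ι}, {η, θ, ι}.
Intersecting these: cl(A) = {ι}.
∂A = cl(A) ∖ int(A) = {ι} ∖ ∅ = {ι}.


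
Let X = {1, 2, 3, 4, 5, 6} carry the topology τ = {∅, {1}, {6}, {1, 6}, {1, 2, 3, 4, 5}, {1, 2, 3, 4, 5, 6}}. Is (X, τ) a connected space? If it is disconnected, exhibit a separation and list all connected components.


(X, τ) is disconnected; components = [{6}, {1, 2, 3, 4, 5}].

Find clopen sets (U ∈ τ with X ∖ U ∈ τ):
  U = ∅, X ∖ U = {1, 2, 3, 4, 5, 6} — both open, so U is clopen.
  U = {6}, X ∖ U = {1, 2, 3, 4, 5} — both open, so U is clopen.
  U = {1, 2, 3, 4, 5}, X ∖ U = {6} — both open, so U is clopen.
  U = {1, 2, 3, 4, 5, 6}, X ∖ U = ∅ — both open, so U is clopen.
Nontrivial clopen(s) exist: e.g. {1, 2, 3, 4, 5}. So (X, τ) is disconnected.
Compute connected components by grouping points that agree on all clopens:
  component: {6}
  component: {1, 2, 3, 4, 5}


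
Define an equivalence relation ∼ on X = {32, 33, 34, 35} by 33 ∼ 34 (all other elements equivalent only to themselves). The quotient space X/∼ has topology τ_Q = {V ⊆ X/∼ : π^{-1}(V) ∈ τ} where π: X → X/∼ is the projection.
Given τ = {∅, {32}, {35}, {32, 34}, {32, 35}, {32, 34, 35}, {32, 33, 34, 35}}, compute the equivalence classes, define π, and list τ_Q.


X/∼ = {[32], [33=34], [35]}; |τ_Q| = 5.

Equivalence classes: [32], [33=34], [35].
Quotient map π: X → X/∼ sends 32 ↦ [32], 33 ↦ [33=34], 34 ↦ [33=34], 35 ↦ [35].
For each subset V ⊆ X/∼, compute π^{-1}(V) ⊆ X and check whether π^{-1}(V) ∈ τ. V is open in τ_Q iff π^{-1}(V) ∈ τ.
  V = {}: π^{-1}(V) = ∅ ∈ τ ✓.
  V = {[32]}: π^{-1}(V) = {32} ∈ τ ✓.
  V = {[33=34]}: π^{-1}(V) = {33, 34} ∉ τ ✗.
  V = {[32], [33=34]}: π^{-1}(V) = {32, 33, 34} ∉ τ ✗.
  V = {[35]}: π^{-1}(V) = {35} ∈ τ ✓.
  V = {[32], [35]}: π^{-1}(V) = {32, 35} ∈ τ ✓.
  V = {[33=34], [35]}: π^{-1}(V) = {33, 34, 35} ∉ τ ✗.
  V = {[32], [33=34], [35]}: π^{-1}(V) = {32, 33, 34, 35} ∈ τ ✓.
Open sets in the quotient: τ_Q = {{}, {[32]}, {[35]}, {[32], [35]}, {[32], [33=34], [35]}} (5 elements).


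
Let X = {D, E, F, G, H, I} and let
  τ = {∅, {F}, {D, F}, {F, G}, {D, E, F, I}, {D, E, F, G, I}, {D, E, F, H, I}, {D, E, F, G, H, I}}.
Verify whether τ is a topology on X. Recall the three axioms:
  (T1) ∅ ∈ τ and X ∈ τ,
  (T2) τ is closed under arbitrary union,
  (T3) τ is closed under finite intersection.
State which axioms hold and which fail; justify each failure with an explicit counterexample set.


τ is NOT a topology on X.

Axiom (T1): ∅ ∈ τ? Yes; X ∈ τ? Yes.
Axiom (T2/T3): check pairwise unions and intersections of members of τ.
Counterexample for (T2): {D, F} ∪ {F, G} = {D, F, G} ∉ τ. Therefore τ is NOT a topology.


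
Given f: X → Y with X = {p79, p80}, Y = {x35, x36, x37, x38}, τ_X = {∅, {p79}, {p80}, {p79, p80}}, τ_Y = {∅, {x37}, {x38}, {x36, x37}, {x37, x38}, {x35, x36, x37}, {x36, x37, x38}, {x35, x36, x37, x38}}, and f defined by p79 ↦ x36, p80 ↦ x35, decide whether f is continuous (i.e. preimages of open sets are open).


f IS continuous.

Compute f^{-1}(U) for each U ∈ τ_Y:
  U = ∅: f^{-1}(U) = ∅ ∈ τ_X ✓.
  U = {x37}: f^{-1}(U) = ∅ ∈ τ_X ✓.
  U = {x38}: f^{-1}(U) = ∅ ∈ τ_X ✓.
  U = {x36, x37}: f^{-1}(U) = {p79} ∈ τ_X ✓.
  U = {x37, x38}: f^{-1}(U) = ∅ ∈ τ_X ✓.
  U = {x35, x36, x37}: f^{-1}(U) = {p79, p80} ∈ τ_X ✓.
  U = {x36, x37, x38}: f^{-1}(U) = {p79} ∈ τ_X ✓.
  U = {x35, x36, x37, x38}: f^{-1}(U) = {p79, p80} ∈ τ_X ✓.
Every preimage lies in τ_X, so f IS continuous.


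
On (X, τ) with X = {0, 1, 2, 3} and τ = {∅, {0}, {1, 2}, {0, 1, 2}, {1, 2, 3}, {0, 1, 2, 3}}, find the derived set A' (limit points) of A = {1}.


A' = {2, 3}

For each x ∈ X, list the open sets U ∈ τ with x ∈ U, then check whether U ∩ (A ∖ {x}) ≠ ∅ for every such U.
  x = 0: open {0} ∋ x has {0} ∩ (A ∖ {0}) = ∅, so x is NOT a limit point.
  x = 1: open {1, 2} ∋ x has {1, 2} ∩ (A ∖ {1}) = ∅, so x is NOT a limit point.
  x = 2: opens ∋ x are {1, 2}, {0, 1, 2}, {1, 2, 3}, {0, 1, 2, 3}; each meets A ∖ {2}, so x IS a limit point.
  x = 3: opens ∋ x are {1, 2, 3}, {0, 1, 2, 3}; each meets A ∖ {3}, so x IS a limit point.
Collecting: A' = {2, 3}.


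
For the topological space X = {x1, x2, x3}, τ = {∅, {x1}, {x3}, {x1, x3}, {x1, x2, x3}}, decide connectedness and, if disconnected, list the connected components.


(X, τ) is connected.

Find clopen sets (U ∈ τ with X ∖ U ∈ τ):
  U = ∅, X ∖ U = {x1, x2, x3} — both open, so U is clopen.
  U = {x1, x2, x3}, X ∖ U = ∅ — both open, so U is clopen.
Only trivial clopens (∅ and X) exist, so (X, τ) is connected.
Compute connected components by grouping points that agree on all clopens:
  component: {x1, x2, x3}


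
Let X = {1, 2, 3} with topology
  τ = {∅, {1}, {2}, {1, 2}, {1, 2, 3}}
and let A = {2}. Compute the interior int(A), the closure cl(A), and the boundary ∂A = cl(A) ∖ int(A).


int(A) = {2}, cl(A) = {2, 3}, ∂A = {3}.

Closed sets in (X, τ) are complements of opens:
  closed(X, τ) = {∅, {3}, {1, 3}, {2, 3}, {1, 2, 3}}.
int(A) = ⋃ {U ∈ τ : U ⊆ A}. Opens contained in A: ∅, {2}.
Taking the union of these: int(A) = {2}.
cl(A) = ⋂ {C closed : A ⊆ C}. Closed sets containing A: {2, 3}, {1, 2, 3}.
Intersecting these: cl(A) = {2, 3}.
∂A = cl(A) ∖ int(A) = {2, 3} ∖ {2} = {3}.


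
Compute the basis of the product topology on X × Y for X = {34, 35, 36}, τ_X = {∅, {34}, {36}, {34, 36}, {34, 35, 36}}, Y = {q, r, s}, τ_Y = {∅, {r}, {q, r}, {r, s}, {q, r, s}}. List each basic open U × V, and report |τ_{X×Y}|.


Basis B = {∅ × ∅, {34} × {r}, {36} × {r}, {34} × {q, r}, {34} × {r, s}, {34, 36} × {r}, {36} × {q, r}, {36} × {r, s}, {34} × {q, r, s}, {34, 35, 36} × {r}, {36} × {q, r, s}, {34, 36} × {q, r}, {34, 36} × {r, s}, {34, 36} × {q, r, s}, {34, 35, 36} × {q, r}, {34, 35, 36} × {r, s}, {34, 35, 36} × {q, r, s}}; |τ_{X×Y}| = 50.

Enumerate products U × V with U ∈ τ_X, V ∈ τ_Y (deduplicated):
  ∅ × ∅ = {} (∅)
  {34} × {r} = {(34,r)}
  {36} × {r} = {(36,r)}
  {34} × {q, r} = {(34,q), (34,r)}
  {34} × {r, s} = {(34,r), (34,s)}
  {34, 36} × {r} = {(34,r), (36,r)}
  {36} × {q, r} = {(36,q), (36,r)}
  {36} × {r, s} = {(36,r), (36,s)}
  {34} × {q, r, s} = {(34,q), (34,r), (34,s)}
  {34, 35, 36} × {r} = {(34,r), (35,r), (36,r)}
  {36} × {q, r, s} = {(36,q), (36,r), (36,s)}
  {34, 36} × {q, r} = {(34,q), (34,r), (36,q), (36,r)}
  {34, 36} × {r, s} = {(34,r), (34,s), (36,r), (36,s)}
  {34, 36} × {q, r, s} = {(34,q), (34,r), (34,s), (36,q), (36,r), (36,s)}
  {34, 35, 36} × {q, r} = {(34,q), (34,r), (35,q), (35,r), (36,q), (36,r)}
  {34, 35, 36} × {r, s} = {(34,r), (34,s), (35,r), (35,s), (36,r), (36,s)}
  {34, 35, 36} × {q, r, s} = {(34,q), (34,r), (34,s), (35,q), (35,r), (35,s), (36,q), (36,r), (36,s)}
These 17 distinct sets form the basis B.
Close under arbitrary unions to get τ_{X×Y}; counting gives |τ_{X×Y}| = 50.


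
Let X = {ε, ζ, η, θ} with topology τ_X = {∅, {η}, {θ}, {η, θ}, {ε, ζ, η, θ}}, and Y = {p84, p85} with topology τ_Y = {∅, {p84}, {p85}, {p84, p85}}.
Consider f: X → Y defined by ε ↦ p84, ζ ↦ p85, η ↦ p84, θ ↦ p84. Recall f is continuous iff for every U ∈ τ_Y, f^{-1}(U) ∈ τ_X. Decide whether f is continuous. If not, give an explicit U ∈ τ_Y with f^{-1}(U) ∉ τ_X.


f is NOT continuous.

Compute f^{-1}(U) for each U ∈ τ_Y:
  U = ∅: f^{-1}(U) = ∅ ∈ τ_X ✓.
  U = {p84}: f^{-1}(U) = {ε, η, θ} ∉ τ_X ✗.
  U = {p85}: f^{-1}(U) = {ζ} ∉ τ_X ✗.
  U = {p84, p85}: f^{-1}(U) = {ε, ζ, η, θ} ∈ τ_X ✓.
Found U = {p84} with f^{-1}(U) = {ε, η, θ} not in τ_X. Therefore f is NOT continuous.


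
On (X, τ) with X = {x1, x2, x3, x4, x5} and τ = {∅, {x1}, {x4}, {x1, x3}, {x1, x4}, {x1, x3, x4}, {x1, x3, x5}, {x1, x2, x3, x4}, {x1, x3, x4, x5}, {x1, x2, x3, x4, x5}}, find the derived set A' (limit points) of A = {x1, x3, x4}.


A' = {x2, x3, x5}

For each x ∈ X, list the open sets U ∈ τ with x ∈ U, then check whether U ∩ (A ∖ {x}) ≠ ∅ for every such U.
  x = x1: open {x1} ∋ x has {x1} ∩ (A ∖ {x1}) = ∅, so x is NOT a limit point.
  x = x2: opens ∋ x are {x1, x2, x3, x4}, {x1, x2, x3, x4, x5}; each meets A ∖ {x2}, so x IS a limit point.
  x = x3: opens ∋ x are {x1, x3}, {x1, x3, x4}, {x1, x3, x5}, {x1, x2, x3, x4}, {x1, x3, x4, x5}, {x1, x2, x3, x4, x5}; each meets A ∖ {x3}, so x IS a limit point.
  x = x4: open {x4} ∋ x has {x4} ∩ (A ∖ {x4}) = ∅, so x is NOT a limit point.
  x = x5: opens ∋ x are {x1, x3, x5}, {x1, x3, x4, x5}, {x1, x2, x3, x4, x5}; each meets A ∖ {x5}, so x IS a limit point.
Collecting: A' = {x2, x3, x5}.


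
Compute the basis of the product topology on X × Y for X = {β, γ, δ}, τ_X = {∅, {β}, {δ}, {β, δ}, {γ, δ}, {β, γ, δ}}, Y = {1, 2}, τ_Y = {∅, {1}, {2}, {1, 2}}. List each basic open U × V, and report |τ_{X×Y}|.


Basis B = {∅ × ∅, {β} × {1}, {β} × {2}, {δ} × {1}, {δ} × {2}, {β} × {1, 2}, {β, δ} × {1}, {β, δ} × {2}, {γ, δ} × {1}, {γ, δ} × {2}, {δ} × {1, 2}, {β, γ, δ} × {1}, {β, γ, δ} × {2}, {β, δ} × {1, 2}, {γ, δ} × {1, 2}, {β, γ, δ} × {1, 2}}; |τ_{X×Y}| = 36.

Enumerate products U × V with U ∈ τ_X, V ∈ τ_Y (deduplicated):
  ∅ × ∅ = {} (∅)
  {β} × {1} = {(β,1)}
  {β} × {2} = {(β,2)}
  {δ} × {1} = {(δ,1)}
  {δ} × {2} = {(δ,2)}
  {β} × {1, 2} = {(β,1), (β,2)}
  {β, δ} × {1} = {(β,1), (δ,1)}
  {β, δ} × {2} = {(β,2), (δ,2)}
  {γ, δ} × {1} = {(γ,1), (δ,1)}
  {γ, δ} × {2} = {(γ,2), (δ,2)}
  {δ} × {1, 2} = {(δ,1), (δ,2)}
  {β, γ, δ} × {1} = {(β,1), (γ,1), (δ,1)}
  {β, γ, δ} × {2} = {(β,2), (γ,2), (δ,2)}
  {β, δ} × {1, 2} = {(β,1), (β,2), (δ,1), (δ,2)}
  {γ, δ} × {1, 2} = {(γ,1), (γ,2), (δ,1), (δ,2)}
  {β, γ, δ} × {1, 2} = {(β,1), (β,2), (γ,1), (γ,2), (δ,1), (δ,2)}
These 16 distinct sets form the basis B.
Close under arbitrary unions to get τ_{X×Y}; counting gives |τ_{X×Y}| = 36.


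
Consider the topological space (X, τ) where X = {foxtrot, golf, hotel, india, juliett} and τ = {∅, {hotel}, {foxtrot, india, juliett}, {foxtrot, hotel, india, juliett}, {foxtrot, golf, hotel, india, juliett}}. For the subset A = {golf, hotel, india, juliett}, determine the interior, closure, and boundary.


int(A) = {hotel}, cl(A) = {foxtrot, golf, hotel, india, juliett}, ∂A = {foxtrot, golf, india, juliett}.

Closed sets in (X, τ) are complements of opens:
  closed(X, τ) = {∅, {golf}, {golf, hotel}, {foxtrot, golf, india, juliett}, {foxtrot, golf, hotel, india, juliett}}.
int(A) = ⋃ {U ∈ τ : U ⊆ A}. Opens contained in A: ∅, {hotel}.
Taking the union of these: int(A) = {hotel}.
cl(A) = ⋂ {C closed : A ⊆ C}. Closed sets containing A: {foxtrot, golf, hotel, india, juliett}.
Intersecting these: cl(A) = {foxtrot, golf, hotel, india, juliett}.
∂A = cl(A) ∖ int(A) = {foxtrot, golf, hotel, india, juliett} ∖ {hotel} = {foxtrot, golf, india, juliett}.


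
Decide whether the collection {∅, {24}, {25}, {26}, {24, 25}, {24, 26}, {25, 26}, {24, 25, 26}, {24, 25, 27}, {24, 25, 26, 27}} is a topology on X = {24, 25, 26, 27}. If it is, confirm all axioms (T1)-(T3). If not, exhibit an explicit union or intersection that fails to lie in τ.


τ IS a topology on X.

Axiom (T1): ∅ ∈ τ? Yes; X ∈ τ? Yes.
Axiom (T2/T3): check pairwise unions and intersections of members of τ.
All pairwise intersections and unions checked — each lies in τ. Therefore τ satisfies (T1), (T2), (T3): it IS a topology on X.


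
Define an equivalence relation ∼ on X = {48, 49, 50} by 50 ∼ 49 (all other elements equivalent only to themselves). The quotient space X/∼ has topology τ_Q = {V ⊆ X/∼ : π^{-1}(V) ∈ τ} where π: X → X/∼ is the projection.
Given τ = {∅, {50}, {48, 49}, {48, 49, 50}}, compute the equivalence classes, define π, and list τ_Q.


X/∼ = {[48], [49=50]}; |τ_Q| = 2.

Equivalence classes: [48], [49=50].
Quotient map π: X → X/∼ sends 48 ↦ [48], 49 ↦ [49=50], 50 ↦ [49=50].
For each subset V ⊆ X/∼, compute π^{-1}(V) ⊆ X and check whether π^{-1}(V) ∈ τ. V is open in τ_Q iff π^{-1}(V) ∈ τ.
  V = {}: π^{-1}(V) = ∅ ∈ τ ✓.
  V = {[48]}: π^{-1}(V) = {48} ∉ τ ✗.
  V = {[49=50]}: π^{-1}(V) = {49, 50} ∉ τ ✗.
  V = {[48], [49=50]}: π^{-1}(V) = {48, 49, 50} ∈ τ ✓.
Open sets in the quotient: τ_Q = {{}, {[48], [49=50]}} (2 elements).


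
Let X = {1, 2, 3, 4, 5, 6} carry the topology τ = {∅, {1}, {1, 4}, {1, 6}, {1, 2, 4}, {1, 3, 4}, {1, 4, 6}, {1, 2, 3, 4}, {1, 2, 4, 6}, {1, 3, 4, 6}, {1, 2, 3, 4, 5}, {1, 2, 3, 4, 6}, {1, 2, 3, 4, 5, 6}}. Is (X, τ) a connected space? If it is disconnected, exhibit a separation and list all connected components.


(X, τ) is connected.

Find clopen sets (U ∈ τ with X ∖ U ∈ τ):
  U = ∅, X ∖ U = {1, 2, 3, 4, 5, 6} — both open, so U is clopen.
  U = {1, 2, 3, 4, 5, 6}, X ∖ U = ∅ — both open, so U is clopen.
Only trivial clopens (∅ and X) exist, so (X, τ) is connected.
Compute connected components by grouping points that agree on all clopens:
  component: {1, 2, 3, 4, 5, 6}


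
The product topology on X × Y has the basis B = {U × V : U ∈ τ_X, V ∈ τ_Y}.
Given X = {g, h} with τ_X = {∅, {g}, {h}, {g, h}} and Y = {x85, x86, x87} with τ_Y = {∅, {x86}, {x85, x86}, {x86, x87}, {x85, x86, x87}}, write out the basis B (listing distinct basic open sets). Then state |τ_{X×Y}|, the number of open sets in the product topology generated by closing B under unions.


Basis B = {∅ × ∅, {g} × {x86}, {h} × {x86}, {g} × {x85, x86}, {g} × {x86, x87}, {g, h} × {x86}, {h} × {x85, x86}, {h} × {x86, x87}, {g} × {x85, x86, x87}, {h} × {x85, x86, x87}, {g, h} × {x85, x86}, {g, h} × {x86, x87}, {g, h} × {x85, x86, x87}}; |τ_{X×Y}| = 25.

Enumerate products U × V with U ∈ τ_X, V ∈ τ_Y (deduplicated):
  ∅ × ∅ = {} (∅)
  {g} × {x86} = {(g,x86)}
  {h} × {x86} = {(h,x86)}
  {g} × {x85, x86} = {(g,x85), (g,x86)}
  {g} × {x86, x87} = {(g,x86), (g,x87)}
  {g, h} × {x86} = {(g,x86), (h,x86)}
  {h} × {x85, x86} = {(h,x85), (h,x86)}
  {h} × {x86, x87} = {(h,x86), (h,x87)}
  {g} × {x85, x86, x87} = {(g,x85), (g,x86), (g,x87)}
  {h} × {x85, x86, x87} = {(h,x85), (h,x86), (h,x87)}
  {g, h} × {x85, x86} = {(g,x85), (g,x86), (h,x85), (h,x86)}
  {g, h} × {x86, x87} = {(g,x86), (g,x87), (h,x86), (h,x87)}
  {g, h} × {x85, x86, x87} = {(g,x85), (g,x86), (g,x87), (h,x85), (h,x86), (h,x87)}
These 13 distinct sets form the basis B.
Close under arbitrary unions to get τ_{X×Y}; counting gives |τ_{X×Y}| = 25.


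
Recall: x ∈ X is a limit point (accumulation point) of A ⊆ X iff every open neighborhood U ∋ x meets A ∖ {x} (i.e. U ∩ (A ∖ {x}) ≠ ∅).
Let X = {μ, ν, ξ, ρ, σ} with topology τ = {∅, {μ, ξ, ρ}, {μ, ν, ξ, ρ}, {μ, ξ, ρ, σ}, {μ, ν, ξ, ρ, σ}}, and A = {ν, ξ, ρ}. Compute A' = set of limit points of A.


A' = {μ, ν, ξ, ρ, σ}

For each x ∈ X, list the open sets U ∈ τ with x ∈ U, then check whether U ∩ (A ∖ {x}) ≠ ∅ for every such U.
  x = μ: opens ∋ x are {μ, ξ, ρ}, {μ, ν, ξ, ρ}, {μ, ξ, ρ, σ}, {μ, ν, ξ, ρ, σ}; each meets A ∖ {μ}, so x IS a limit point.
  x = ν: opens ∋ x are {μ, ν, ξ, ρ}, {μ, ν, ξ, ρ, σ}; each meets A ∖ {ν}, so x IS a limit point.
  x = ξ: opens ∋ x are {μ, ξ, ρ}, {μ, ν, ξ, ρ}, {μ, ξ, ρ, σ}, {μ, ν, ξ, ρ, σ}; each meets A ∖ {ξ}, so x IS a limit point.
  x = ρ: opens ∋ x are {μ, ξ, ρ}, {μ, ν, ξ, ρ}, {μ, ξ, ρ, σ}, {μ, ν, ξ, ρ, σ}; each meets A ∖ {ρ}, so x IS a limit point.
  x = σ: opens ∋ x are {μ, ξ, ρ, σ}, {μ, ν, ξ, ρ, σ}; each meets A ∖ {σ}, so x IS a limit point.
Collecting: A' = {μ, ν, ξ, ρ, σ}.


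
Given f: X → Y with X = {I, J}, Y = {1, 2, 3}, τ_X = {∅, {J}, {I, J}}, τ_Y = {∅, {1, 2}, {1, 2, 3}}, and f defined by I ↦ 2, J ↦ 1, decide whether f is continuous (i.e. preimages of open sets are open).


f IS continuous.

Compute f^{-1}(U) for each U ∈ τ_Y:
  U = ∅: f^{-1}(U) = ∅ ∈ τ_X ✓.
  U = {1, 2}: f^{-1}(U) = {I, J} ∈ τ_X ✓.
  U = {1, 2, 3}: f^{-1}(U) = {I, J} ∈ τ_X ✓.
Every preimage lies in τ_X, so f IS continuous.


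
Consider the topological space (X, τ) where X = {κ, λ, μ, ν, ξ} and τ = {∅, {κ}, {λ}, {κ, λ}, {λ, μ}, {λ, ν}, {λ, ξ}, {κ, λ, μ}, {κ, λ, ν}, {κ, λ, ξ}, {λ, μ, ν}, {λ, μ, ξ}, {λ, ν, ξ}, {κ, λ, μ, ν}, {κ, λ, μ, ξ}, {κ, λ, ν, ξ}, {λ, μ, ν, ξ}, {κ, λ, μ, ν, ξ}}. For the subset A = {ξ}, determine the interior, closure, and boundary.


int(A) = ∅, cl(A) = {ξ}, ∂A = {ξ}.

Closed sets in (X, τ) are complements of opens:
  closed(X, τ) = {∅, {κ}, {μ}, {ν}, {ξ}, {κ, μ}, {κ, ν}, {κ, ξ}, {μ, ν}, {μ, ξ}, {ν, ξ}, {κ, μ, ν}, {κ, μ, ξ}, {κ, ν, ξ}, {μ, ν, ξ}, {κ, μ, ν, ξ}, {λ, μ, ν, ξ}, {κ, λ, μ, ν, ξ}}.
int(A) = ⋃ {U ∈ τ : U ⊆ A}. Opens contained in A: ∅.
Taking the union of these: int(A) = ∅.
cl(A) = ⋂ {C closed : A ⊆ C}. Closed sets containing A: {ξ}, {κ, ξ}, {μ, ξ}, {ν, ξ}, {κ, μ, ξ}, {κ, ν, ξ}, {μ, ν, ξ}, {κ, μ, ν, ξ}, {λ, μ, ν, ξ}, {κ, λ, μ, ν, ξ}.
Intersecting these: cl(A) = {ξ}.
∂A = cl(A) ∖ int(A) = {ξ} ∖ ∅ = {ξ}.


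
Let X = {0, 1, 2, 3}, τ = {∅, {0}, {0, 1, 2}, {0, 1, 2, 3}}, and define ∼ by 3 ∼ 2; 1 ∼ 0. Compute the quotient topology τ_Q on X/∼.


X/∼ = {[0=1], [2=3]}; |τ_Q| = 2.

Equivalence classes: [0=1], [2=3].
Quotient map π: X → X/∼ sends 0 ↦ [0=1], 1 ↦ [0=1], 2 ↦ [2=3], 3 ↦ [2=3].
For each subset V ⊆ X/∼, compute π^{-1}(V) ⊆ X and check whether π^{-1}(V) ∈ τ. V is open in τ_Q iff π^{-1}(V) ∈ τ.
  V = {}: π^{-1}(V) = ∅ ∈ τ ✓.
  V = {[0=1]}: π^{-1}(V) = {0, 1} ∉ τ ✗.
  V = {[2=3]}: π^{-1}(V) = {2, 3} ∉ τ ✗.
  V = {[0=1], [2=3]}: π^{-1}(V) = {0, 1, 2, 3} ∈ τ ✓.
Open sets in the quotient: τ_Q = {{}, {[0=1], [2=3]}} (2 elements).


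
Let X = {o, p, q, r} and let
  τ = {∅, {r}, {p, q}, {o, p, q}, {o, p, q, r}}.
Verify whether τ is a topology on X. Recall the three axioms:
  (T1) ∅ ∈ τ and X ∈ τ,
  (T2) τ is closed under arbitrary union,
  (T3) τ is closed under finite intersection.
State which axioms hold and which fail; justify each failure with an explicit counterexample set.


τ is NOT a topology on X.

Axiom (T1): ∅ ∈ τ? Yes; X ∈ τ? Yes.
Axiom (T2/T3): check pairwise unions and intersections of members of τ.
Counterexample for (T2): {r} ∪ {p, q} = {p, q, r} ∉ τ. Therefore τ is NOT a topology.


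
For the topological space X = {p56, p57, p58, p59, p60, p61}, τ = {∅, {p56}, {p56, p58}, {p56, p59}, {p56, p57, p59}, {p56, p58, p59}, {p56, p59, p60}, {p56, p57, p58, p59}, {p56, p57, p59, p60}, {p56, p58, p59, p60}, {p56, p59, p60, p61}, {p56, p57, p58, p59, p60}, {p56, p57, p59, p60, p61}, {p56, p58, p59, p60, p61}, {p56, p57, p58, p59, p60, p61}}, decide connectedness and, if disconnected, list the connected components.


(X, τ) is connected.

Find clopen sets (U ∈ τ with X ∖ U ∈ τ):
  U = ∅, X ∖ U = {p56, p57, p58, p59, p60, p61} — both open, so U is clopen.
  U = {p56, p57, p58, p59, p60, p61}, X ∖ U = ∅ — both open, so U is clopen.
Only trivial clopens (∅ and X) exist, so (X, τ) is connected.
Compute connected components by grouping points that agree on all clopens:
  component: {p56, p57, p58, p59, p60, p61}
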